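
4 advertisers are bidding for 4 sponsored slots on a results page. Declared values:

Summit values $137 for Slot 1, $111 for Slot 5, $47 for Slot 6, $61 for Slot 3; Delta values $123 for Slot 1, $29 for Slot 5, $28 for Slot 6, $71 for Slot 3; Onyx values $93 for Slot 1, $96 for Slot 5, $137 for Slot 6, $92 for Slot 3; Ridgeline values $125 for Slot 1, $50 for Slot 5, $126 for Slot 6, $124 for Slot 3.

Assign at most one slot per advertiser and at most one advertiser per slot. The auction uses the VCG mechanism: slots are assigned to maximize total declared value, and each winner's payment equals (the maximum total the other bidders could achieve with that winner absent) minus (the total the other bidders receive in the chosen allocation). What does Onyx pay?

Efficient allocation: Summit→Slot 5 ($111), Delta→Slot 1 ($123), Onyx→Slot 6 ($137), Ridgeline→Slot 3 ($124); total welfare W = $495.
Onyx receives Slot 6 at value $137, so the others get W − 137 = $358.
Without Onyx: best allocation of the remaining 3 bidders over all 4 slots is Summit→Slot 5 ($111), Delta→Slot 1 ($123), Ridgeline→Slot 6 ($126), total $360.
VCG payment = (others' best without Onyx) − (others' welfare with Onyx) = 360 − 358 = $2.

Onyx pays $2.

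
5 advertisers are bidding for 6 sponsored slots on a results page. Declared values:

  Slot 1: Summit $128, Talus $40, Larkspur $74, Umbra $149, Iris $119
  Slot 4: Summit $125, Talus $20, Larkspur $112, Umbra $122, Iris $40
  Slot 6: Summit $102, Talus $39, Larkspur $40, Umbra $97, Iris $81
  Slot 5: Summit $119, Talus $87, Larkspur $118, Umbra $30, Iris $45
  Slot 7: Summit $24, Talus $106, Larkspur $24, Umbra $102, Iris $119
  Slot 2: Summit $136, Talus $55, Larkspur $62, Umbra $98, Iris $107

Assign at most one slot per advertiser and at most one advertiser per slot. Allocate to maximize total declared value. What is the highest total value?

This is a one-to-one assignment (maximum-weight bipartite matching).
Optimal: Summit→Slot 4 ($125), Talus→Slot 7 ($106), Larkspur→Slot 5 ($118), Umbra→Slot 1 ($149), Iris→Slot 2 ($107) — total 125+106+118+149+107 = $605.
Column-greedy (each slot in turn goes to its best remaining advertiser) gives $579, worse by 26.

Max total: $605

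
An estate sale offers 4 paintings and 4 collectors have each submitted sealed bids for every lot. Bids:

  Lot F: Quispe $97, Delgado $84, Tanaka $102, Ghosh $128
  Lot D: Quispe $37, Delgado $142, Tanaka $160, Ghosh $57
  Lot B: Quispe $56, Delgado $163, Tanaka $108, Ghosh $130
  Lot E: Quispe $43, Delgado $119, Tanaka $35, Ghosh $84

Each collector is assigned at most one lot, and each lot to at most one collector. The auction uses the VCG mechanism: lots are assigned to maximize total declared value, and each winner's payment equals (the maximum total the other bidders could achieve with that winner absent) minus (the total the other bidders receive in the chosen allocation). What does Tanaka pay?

Tanaka pays $23.

Efficient allocation: Quispe→Lot F ($97), Delgado→Lot E ($119), Tanaka→Lot D ($160), Ghosh→Lot B ($130); total welfare W = $506.
Tanaka receives Lot D at value $160, so the others get W − 160 = $346.
Without Tanaka: best allocation of the remaining 3 bidders over all 4 lots is Quispe→Lot F ($97), Delgado→Lot D ($142), Ghosh→Lot B ($130), total $369.
VCG payment = (others' best without Tanaka) − (others' welfare with Tanaka) = 369 − 346 = $23.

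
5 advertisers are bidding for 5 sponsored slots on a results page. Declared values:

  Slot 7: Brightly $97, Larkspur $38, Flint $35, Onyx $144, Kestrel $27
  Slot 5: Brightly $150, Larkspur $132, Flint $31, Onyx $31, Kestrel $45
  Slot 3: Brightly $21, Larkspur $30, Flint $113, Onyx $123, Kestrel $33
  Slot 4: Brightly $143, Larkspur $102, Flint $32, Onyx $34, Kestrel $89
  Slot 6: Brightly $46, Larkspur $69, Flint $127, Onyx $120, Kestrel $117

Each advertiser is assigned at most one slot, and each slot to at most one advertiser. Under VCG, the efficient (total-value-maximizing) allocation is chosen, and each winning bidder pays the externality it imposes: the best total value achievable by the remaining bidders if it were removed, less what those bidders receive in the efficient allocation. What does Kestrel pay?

Kestrel pays $14.

Efficient allocation: Brightly→Slot 4 ($143), Larkspur→Slot 5 ($132), Flint→Slot 3 ($113), Onyx→Slot 7 ($144), Kestrel→Slot 6 ($117); total welfare W = $649.
Kestrel receives Slot 6 at value $117, so the others get W − 117 = $532.
Without Kestrel: best allocation of the remaining 4 bidders over all 5 slots is Brightly→Slot 4 ($143), Larkspur→Slot 5 ($132), Flint→Slot 6 ($127), Onyx→Slot 7 ($144), total $546.
VCG payment = (others' best without Kestrel) − (others' welfare with Kestrel) = 546 − 532 = $14.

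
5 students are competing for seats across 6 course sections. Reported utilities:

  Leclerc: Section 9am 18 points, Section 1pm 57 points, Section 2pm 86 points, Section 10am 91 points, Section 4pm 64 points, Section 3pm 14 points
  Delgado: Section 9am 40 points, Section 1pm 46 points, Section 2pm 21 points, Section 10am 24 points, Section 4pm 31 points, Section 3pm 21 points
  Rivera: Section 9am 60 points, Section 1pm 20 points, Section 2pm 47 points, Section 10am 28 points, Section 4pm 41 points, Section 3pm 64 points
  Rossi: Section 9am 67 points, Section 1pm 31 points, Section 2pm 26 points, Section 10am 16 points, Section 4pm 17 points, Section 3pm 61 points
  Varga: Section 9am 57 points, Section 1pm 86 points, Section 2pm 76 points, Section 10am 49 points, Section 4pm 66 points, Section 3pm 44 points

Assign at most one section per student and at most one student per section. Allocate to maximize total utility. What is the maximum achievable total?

Maximum total: 344 points

Optimal: Leclerc→Section 10am (91 points), Delgado→Section 1pm (46 points), Rivera→Section 3pm (64 points), Rossi→Section 9am (67 points), Varga→Section 2pm (76 points) — total 91+46+64+67+76 = 344 points.
Column-greedy (each section in turn goes to its best remaining student) gives 298 points, worse by 46.
Next-best assignment: Leclerc→Section 10am, Delgado→Section 4pm, Rivera→Section 3pm, Rossi→Section 9am, Varga→Section 1pm = 339 points.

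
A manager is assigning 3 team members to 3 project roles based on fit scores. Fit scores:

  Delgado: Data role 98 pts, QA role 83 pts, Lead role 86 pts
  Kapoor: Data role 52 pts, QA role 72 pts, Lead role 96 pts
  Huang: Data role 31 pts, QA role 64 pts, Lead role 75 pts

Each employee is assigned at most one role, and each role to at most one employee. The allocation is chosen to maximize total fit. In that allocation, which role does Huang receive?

Huang receives QA role.

Optimal: Delgado→Data role (98 pts), Kapoor→Lead role (96 pts), Huang→QA role (64 pts) — total 98+96+64 = 258 pts.
Column-greedy (each role in turn goes to its best remaining employee) gives 245 pts, worse by 13.
Next-best assignment: Delgado→Data role, Kapoor→QA role, Huang→Lead role = 245 pts.
Huang's own top role is Lead role (75 pts), but forcing Huang→Lead role and reassigning the rest optimally gives only 245 pts — worse by 13.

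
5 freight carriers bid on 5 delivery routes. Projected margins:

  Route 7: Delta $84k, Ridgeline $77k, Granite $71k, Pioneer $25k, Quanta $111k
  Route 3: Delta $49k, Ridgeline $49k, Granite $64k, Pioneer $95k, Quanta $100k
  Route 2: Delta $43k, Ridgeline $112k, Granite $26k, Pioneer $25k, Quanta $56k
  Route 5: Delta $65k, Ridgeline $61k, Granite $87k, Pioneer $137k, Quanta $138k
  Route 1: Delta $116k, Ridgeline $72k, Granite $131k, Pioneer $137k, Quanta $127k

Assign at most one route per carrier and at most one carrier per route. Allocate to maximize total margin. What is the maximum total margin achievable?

Max total: $564k

Optimal: Delta→Route 7 ($84k), Ridgeline→Route 2 ($112k), Granite→Route 1 ($131k), Pioneer→Route 5 ($137k), Quanta→Route 3 ($100k) — total 84+112+131+137+100 = $564k.
Next-best assignment: Delta→Route 7, Ridgeline→Route 2, Granite→Route 1, Pioneer→Route 3, Quanta→Route 5 = $560k.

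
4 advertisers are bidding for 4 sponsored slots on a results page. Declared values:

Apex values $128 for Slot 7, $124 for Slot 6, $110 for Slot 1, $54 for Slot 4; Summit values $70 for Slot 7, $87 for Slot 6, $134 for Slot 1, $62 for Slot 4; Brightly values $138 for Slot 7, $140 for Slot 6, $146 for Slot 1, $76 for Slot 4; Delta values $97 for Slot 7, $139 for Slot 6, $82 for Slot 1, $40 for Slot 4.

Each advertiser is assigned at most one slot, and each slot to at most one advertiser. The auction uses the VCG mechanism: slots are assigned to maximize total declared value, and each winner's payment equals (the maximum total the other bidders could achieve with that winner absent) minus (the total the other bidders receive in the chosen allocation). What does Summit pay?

Efficient allocation: Apex→Slot 7 ($128), Summit→Slot 1 ($134), Brightly→Slot 4 ($76), Delta→Slot 6 ($139); total welfare W = $477.
Summit receives Slot 1 at value $134, so the others get W − 134 = $343.
Without Summit: best allocation of the remaining 3 bidders over all 4 slots is Apex→Slot 7 ($128), Brightly→Slot 1 ($146), Delta→Slot 6 ($139), total $413.
VCG payment = (others' best without Summit) − (others' welfare with Summit) = 413 − 343 = $70.

Summit pays $70.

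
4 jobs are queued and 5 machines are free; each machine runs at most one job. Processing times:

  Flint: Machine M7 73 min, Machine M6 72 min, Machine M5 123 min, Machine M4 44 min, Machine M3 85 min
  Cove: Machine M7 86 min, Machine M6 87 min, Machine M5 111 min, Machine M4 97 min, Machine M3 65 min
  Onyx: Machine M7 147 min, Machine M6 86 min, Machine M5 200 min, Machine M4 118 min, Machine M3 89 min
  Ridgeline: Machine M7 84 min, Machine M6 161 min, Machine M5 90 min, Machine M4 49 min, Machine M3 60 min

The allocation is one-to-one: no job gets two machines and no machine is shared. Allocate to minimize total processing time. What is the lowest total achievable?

Min total: 273 min

Optimal: Flint→Machine M7 (73 min), Cove→Machine M3 (65 min), Onyx→Machine M6 (86 min), Ridgeline→Machine M4 (49 min) — total 73+65+86+49 = 273 min.
Min-entry greedy (repeatedly take the single cheapest remaining cell) gives 276 min, worse by 3.
Next-best assignment: Flint→Machine M4, Cove→Machine M7, Onyx→Machine M6, Ridgeline→Machine M3 = 276 min.
Checked against all permutations: 273 min is optimal.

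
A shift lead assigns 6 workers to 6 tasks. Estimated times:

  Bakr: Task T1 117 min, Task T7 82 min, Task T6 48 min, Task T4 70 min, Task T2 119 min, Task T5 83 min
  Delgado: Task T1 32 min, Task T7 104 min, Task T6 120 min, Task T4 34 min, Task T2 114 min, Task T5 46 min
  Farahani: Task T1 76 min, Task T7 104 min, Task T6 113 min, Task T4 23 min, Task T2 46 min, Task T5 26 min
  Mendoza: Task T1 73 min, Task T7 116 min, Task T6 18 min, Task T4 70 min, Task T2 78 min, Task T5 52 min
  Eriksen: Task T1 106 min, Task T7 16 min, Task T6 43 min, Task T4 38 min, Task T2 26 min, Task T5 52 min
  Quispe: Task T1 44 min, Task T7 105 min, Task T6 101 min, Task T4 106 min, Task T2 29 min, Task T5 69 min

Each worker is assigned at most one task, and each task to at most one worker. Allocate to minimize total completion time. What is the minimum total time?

This is a one-to-one assignment (minimum-cost bipartite matching).
Optimal: Bakr→Task T4 (70 min), Delgado→Task T1 (32 min), Farahani→Task T5 (26 min), Mendoza→Task T6 (18 min), Eriksen→Task T7 (16 min), Quispe→Task T2 (29 min) — total 70+32+26+18+16+29 = 191 min.
Swapping Delgado↔Farahani (Delgado→Task T5 46 min, Farahani→Task T1 76 min) adds 64.

Minimum total: 191 min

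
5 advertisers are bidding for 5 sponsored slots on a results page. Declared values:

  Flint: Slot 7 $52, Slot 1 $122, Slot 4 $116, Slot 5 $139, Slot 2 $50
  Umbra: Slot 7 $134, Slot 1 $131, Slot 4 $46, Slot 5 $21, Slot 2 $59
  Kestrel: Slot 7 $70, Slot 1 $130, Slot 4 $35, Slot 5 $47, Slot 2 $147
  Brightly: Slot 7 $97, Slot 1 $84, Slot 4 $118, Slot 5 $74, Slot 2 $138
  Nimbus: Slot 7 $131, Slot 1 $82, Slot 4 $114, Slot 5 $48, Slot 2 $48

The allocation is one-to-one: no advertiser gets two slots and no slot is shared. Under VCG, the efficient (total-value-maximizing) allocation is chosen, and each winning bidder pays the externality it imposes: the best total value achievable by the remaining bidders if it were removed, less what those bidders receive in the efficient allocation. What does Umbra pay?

Efficient allocation: Flint→Slot 5 ($139), Umbra→Slot 1 ($131), Kestrel→Slot 2 ($147), Brightly→Slot 4 ($118), Nimbus→Slot 7 ($131); total welfare W = $666.
Umbra receives Slot 1 at value $131, so the others get W − 131 = $535.
Without Umbra: best allocation of the remaining 4 bidders over all 5 slots is Flint→Slot 5 ($139), Kestrel→Slot 1 ($130), Brightly→Slot 2 ($138), Nimbus→Slot 7 ($131), total $538.
VCG payment = (others' best without Umbra) − (others' welfare with Umbra) = 538 − 535 = $3.

Umbra pays $3.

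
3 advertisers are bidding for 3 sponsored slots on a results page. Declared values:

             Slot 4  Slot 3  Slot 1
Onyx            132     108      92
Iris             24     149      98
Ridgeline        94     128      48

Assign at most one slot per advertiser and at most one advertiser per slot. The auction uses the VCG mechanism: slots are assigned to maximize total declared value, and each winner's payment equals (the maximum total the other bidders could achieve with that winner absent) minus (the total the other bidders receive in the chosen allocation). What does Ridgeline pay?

Efficient allocation: Onyx→Slot 4 ($132), Iris→Slot 1 ($98), Ridgeline→Slot 3 ($128); total welfare W = $358.
Ridgeline receives Slot 3 at value $128, so the others get W − 128 = $230.
Without Ridgeline: best allocation of the remaining 2 bidders over all 3 slots is Onyx→Slot 4 ($132), Iris→Slot 3 ($149), total $281.
VCG payment = (others' best without Ridgeline) − (others' welfare with Ridgeline) = 281 − 230 = $51.

Ridgeline pays $51.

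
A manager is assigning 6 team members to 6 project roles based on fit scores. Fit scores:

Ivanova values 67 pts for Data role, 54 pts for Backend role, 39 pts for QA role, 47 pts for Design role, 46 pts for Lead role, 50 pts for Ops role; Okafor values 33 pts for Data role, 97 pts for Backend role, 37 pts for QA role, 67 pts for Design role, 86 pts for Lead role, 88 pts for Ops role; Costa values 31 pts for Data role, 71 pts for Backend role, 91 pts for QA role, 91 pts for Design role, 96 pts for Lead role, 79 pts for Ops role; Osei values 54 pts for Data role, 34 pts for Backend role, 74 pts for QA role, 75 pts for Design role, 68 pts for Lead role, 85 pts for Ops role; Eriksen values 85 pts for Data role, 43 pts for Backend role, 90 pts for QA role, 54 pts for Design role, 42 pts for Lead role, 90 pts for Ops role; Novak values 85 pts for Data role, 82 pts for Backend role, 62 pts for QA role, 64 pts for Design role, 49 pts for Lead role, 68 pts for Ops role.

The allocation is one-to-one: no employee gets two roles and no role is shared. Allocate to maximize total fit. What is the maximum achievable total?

Maximum total: 501 pts

Optimal: Ivanova→Data role (67 pts), Okafor→Lead role (86 pts), Costa→Design role (91 pts), Osei→Ops role (85 pts), Eriksen→QA role (90 pts), Novak→Backend role (82 pts) — total 67+86+91+85+90+82 = 501 pts.
Next-best assignment: Ivanova→Design role, Okafor→Backend role, Costa→Lead role, Osei→Ops role, Eriksen→QA role, Novak→Data role = 500 pts.
Swapping Eriksen↔Osei (Eriksen→Ops role 90 pts, Osei→QA role 74 pts) loses 11.
Every other assignment is strictly worse.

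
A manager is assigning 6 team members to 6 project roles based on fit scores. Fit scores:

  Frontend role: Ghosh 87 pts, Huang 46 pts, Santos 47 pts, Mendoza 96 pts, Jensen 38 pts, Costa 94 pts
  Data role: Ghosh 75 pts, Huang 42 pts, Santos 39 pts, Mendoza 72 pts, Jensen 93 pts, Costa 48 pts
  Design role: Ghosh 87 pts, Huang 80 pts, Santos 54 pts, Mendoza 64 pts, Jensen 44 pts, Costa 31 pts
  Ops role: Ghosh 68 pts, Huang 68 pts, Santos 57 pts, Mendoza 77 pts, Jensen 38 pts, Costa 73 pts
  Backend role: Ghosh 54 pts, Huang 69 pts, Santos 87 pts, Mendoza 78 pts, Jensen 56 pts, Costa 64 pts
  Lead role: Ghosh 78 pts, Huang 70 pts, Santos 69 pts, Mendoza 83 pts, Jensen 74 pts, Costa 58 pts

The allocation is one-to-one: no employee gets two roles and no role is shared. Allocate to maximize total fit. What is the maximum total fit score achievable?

Optimal: Ghosh→Design role (87 pts), Huang→Ops role (68 pts), Santos→Backend role (87 pts), Mendoza→Lead role (83 pts), Jensen→Data role (93 pts), Costa→Frontend role (94 pts) — total 87+68+87+83+93+94 = 512 pts.
Row-greedy (each employee in turn takes its best remaining role) gives 503 pts, worse by 9.
No other one-to-one assignment exceeds 512 pts.

Max total: 512 pts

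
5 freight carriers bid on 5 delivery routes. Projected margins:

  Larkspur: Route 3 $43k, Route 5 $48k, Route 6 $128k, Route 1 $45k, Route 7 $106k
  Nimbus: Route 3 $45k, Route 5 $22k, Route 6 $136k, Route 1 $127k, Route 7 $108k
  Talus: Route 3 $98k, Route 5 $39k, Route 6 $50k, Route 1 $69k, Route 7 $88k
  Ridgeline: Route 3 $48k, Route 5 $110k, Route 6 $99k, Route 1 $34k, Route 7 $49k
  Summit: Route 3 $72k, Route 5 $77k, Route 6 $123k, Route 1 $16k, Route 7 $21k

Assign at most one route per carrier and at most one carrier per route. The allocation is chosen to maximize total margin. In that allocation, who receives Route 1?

Optimal: Larkspur→Route 7 ($106k), Nimbus→Route 1 ($127k), Talus→Route 3 ($98k), Ridgeline→Route 5 ($110k), Summit→Route 6 ($123k) — total 106+127+98+110+123 = $564k.
Row-greedy (each carrier in turn takes its best remaining route) gives $484k, worse by 80.
Nimbus's own top route is Route 6 ($136k), but forcing Nimbus→Route 6 and reassigning the rest optimally gives only $493k — worse by 71.

Nimbus receives Route 1.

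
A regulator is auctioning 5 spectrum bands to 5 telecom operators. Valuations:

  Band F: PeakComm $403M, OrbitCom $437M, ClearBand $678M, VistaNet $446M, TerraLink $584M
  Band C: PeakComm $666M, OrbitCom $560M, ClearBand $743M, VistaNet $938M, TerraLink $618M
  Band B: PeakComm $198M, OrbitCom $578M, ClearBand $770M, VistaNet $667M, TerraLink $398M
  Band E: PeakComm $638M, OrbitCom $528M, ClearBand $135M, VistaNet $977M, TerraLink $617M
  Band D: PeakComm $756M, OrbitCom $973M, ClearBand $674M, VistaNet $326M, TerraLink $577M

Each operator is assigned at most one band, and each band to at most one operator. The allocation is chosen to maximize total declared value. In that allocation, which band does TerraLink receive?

This is the linear assignment problem.
Optimal: PeakComm→Band C ($666M), OrbitCom→Band D ($973M), ClearBand→Band B ($770M), VistaNet→Band E ($977M), TerraLink→Band F ($584M) — total 666+973+770+977+584 = $3970M.
Column-greedy (each band in turn goes to its best remaining operator) gives $3409M, worse by 561.
No other one-to-one assignment exceeds $3970M.
TerraLink's own top band is Band C ($618M), but forcing TerraLink→Band C and reassigning the rest optimally gives only $3741M — worse by 229.

TerraLink receives Band F.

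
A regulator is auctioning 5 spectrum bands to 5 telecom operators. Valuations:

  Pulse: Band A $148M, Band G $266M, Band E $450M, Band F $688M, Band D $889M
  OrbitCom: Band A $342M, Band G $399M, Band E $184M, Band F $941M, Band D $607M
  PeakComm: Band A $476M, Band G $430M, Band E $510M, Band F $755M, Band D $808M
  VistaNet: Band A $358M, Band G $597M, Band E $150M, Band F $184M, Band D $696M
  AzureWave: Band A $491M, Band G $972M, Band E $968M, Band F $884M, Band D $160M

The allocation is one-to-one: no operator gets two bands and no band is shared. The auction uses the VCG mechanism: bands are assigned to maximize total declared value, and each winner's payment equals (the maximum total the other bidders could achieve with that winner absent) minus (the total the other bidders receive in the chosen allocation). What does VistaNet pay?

VistaNet pays $38M.

Efficient allocation: Pulse→Band D ($889M), OrbitCom→Band F ($941M), PeakComm→Band A ($476M), VistaNet→Band G ($597M), AzureWave→Band E ($968M); total welfare W = $3871M.
VistaNet receives Band G at value $597M, so the others get W − 597 = $3274M.
Without VistaNet: best allocation of the remaining 4 bidders over all 5 bands is Pulse→Band D ($889M), OrbitCom→Band F ($941M), PeakComm→Band E ($510M), AzureWave→Band G ($972M), total $3312M.
VCG payment = (others' best without VistaNet) − (others' welfare with VistaNet) = 3312 − 3274 = $38M.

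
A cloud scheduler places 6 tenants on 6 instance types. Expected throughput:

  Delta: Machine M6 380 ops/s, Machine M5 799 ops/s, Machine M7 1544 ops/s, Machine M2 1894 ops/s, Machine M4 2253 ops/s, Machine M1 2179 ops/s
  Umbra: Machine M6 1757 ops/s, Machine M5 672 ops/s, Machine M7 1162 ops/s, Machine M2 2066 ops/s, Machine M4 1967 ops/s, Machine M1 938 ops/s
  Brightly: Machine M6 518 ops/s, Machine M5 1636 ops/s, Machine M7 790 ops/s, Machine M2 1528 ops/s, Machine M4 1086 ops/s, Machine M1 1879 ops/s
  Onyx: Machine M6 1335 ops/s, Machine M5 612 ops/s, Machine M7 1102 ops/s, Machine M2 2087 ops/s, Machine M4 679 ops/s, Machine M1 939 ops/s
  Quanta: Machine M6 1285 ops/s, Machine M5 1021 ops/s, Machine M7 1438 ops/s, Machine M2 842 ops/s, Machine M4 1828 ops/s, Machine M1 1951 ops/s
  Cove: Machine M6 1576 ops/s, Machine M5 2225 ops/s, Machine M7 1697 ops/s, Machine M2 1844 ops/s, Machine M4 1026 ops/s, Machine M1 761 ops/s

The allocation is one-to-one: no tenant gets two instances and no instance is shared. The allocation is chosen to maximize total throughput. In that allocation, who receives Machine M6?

Umbra receives Machine M6.

This is the linear assignment problem.
Optimal: Delta→Machine M4 (2253 ops/s), Umbra→Machine M6 (1757 ops/s), Brightly→Machine M1 (1879 ops/s), Onyx→Machine M2 (2087 ops/s), Quanta→Machine M7 (1438 ops/s), Cove→Machine M5 (2225 ops/s) — total 2253+1757+1879+2087+1438+2225 = 11639 ops/s.
Column-greedy (each instance in turn goes to its best remaining tenant) gives 11320 ops/s, worse by 319.
Every other assignment is strictly worse.
Umbra's own top instance is Machine M2 (2066 ops/s), but forcing Umbra→Machine M2 and reassigning the rest optimally gives only 11196 ops/s — worse by 443.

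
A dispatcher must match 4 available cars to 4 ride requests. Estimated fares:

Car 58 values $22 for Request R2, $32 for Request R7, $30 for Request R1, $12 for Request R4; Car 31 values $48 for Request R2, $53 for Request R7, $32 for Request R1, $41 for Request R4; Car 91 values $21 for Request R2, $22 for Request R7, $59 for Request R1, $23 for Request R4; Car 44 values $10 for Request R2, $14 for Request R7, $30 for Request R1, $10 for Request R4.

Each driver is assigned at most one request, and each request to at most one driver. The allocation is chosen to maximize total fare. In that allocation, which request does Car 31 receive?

Car 31 receives Request R2.

Optimal: Car 58→Request R7 ($32), Car 31→Request R2 ($48), Car 91→Request R1 ($59), Car 44→Request R4 ($10) — total 32+48+59+10 = $149.
Max-entry greedy (repeatedly take the single best remaining cell) gives $144, worse by 5.
Swapping Car 31↔Car 44 (Car 31→Request R4 $41, Car 44→Request R2 $10) loses 7.
Every other assignment is strictly worse.
Car 31's own top request is Request R7 ($53), but forcing Car 31→Request R7 and reassigning the rest optimally gives only $144 — worse by 5.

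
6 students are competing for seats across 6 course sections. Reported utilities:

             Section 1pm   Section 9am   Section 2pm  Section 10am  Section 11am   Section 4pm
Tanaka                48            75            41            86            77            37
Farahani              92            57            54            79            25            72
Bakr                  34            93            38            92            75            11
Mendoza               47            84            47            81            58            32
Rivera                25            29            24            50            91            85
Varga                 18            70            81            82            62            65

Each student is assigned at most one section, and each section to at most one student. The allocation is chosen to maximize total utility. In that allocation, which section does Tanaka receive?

Optimal: Tanaka→Section 11am (77 points), Farahani→Section 1pm (92 points), Bakr→Section 10am (92 points), Mendoza→Section 9am (84 points), Rivera→Section 4pm (85 points), Varga→Section 2pm (81 points) — total 77+92+92+84+85+81 = 511 points.
Column-greedy (each section in turn goes to its best remaining student) gives 475 points, worse by 36.
Swapping Rivera↔Varga (Rivera→Section 2pm 24 points, Varga→Section 4pm 65 points) loses 77.
Every other assignment is strictly worse.
Tanaka's own top section is Section 10am (86 points), but forcing Tanaka→Section 10am and reassigning the rest optimally gives only 503 points — worse by 8.

Tanaka receives Section 11am.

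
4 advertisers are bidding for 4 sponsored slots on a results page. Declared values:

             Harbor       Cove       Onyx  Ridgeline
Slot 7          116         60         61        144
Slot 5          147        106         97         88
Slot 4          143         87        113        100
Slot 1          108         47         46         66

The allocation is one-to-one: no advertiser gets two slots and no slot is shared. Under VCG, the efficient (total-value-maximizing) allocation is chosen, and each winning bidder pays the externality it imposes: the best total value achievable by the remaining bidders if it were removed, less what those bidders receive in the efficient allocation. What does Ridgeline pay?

Ridgeline pays $8.

Efficient allocation: Harbor→Slot 1 ($108), Cove→Slot 5 ($106), Onyx→Slot 4 ($113), Ridgeline→Slot 7 ($144); total welfare W = $471.
Ridgeline receives Slot 7 at value $144, so the others get W − 144 = $327.
Without Ridgeline: best allocation of the remaining 3 bidders over all 4 slots is Harbor→Slot 7 ($116), Cove→Slot 5 ($106), Onyx→Slot 4 ($113), total $335.
VCG payment = (others' best without Ridgeline) − (others' welfare with Ridgeline) = 335 − 327 = $8.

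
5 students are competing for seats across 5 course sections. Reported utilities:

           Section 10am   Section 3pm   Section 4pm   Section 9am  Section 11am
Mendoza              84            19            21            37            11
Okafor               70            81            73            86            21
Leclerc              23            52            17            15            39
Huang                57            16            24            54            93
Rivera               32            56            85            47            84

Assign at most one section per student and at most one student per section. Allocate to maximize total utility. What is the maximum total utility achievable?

Optimal: Mendoza→Section 10am (84 points), Okafor→Section 9am (86 points), Leclerc→Section 3pm (52 points), Huang→Section 11am (93 points), Rivera→Section 4pm (85 points) — total 84+86+52+93+85 = 400 points.
Next-best assignment: Mendoza→Section 10am, Okafor→Section 3pm, Leclerc→Section 9am, Huang→Section 11am, Rivera→Section 4pm = 358 points.

Max total: 400 points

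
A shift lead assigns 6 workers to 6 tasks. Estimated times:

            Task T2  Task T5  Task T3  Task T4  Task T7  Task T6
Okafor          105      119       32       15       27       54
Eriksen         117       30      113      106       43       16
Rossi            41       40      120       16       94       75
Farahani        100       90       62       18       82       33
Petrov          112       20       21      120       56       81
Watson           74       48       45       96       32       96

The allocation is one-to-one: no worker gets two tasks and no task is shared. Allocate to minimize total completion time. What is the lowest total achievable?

This is the linear assignment problem.
Optimal: Okafor→Task T3 (32 min), Eriksen→Task T6 (16 min), Rossi→Task T2 (41 min), Farahani→Task T4 (18 min), Petrov→Task T5 (20 min), Watson→Task T7 (32 min) — total 32+16+41+18+20+32 = 159 min.
Row-greedy (each worker in turn takes its cheapest remaining task) gives 263 min, worse by 104.
Next-best assignment: Okafor→Task T7, Eriksen→Task T6, Rossi→Task T2, Farahani→Task T4, Petrov→Task T5, Watson→Task T3 = 167 min.
Every other assignment is strictly worse.

Min total: 159 min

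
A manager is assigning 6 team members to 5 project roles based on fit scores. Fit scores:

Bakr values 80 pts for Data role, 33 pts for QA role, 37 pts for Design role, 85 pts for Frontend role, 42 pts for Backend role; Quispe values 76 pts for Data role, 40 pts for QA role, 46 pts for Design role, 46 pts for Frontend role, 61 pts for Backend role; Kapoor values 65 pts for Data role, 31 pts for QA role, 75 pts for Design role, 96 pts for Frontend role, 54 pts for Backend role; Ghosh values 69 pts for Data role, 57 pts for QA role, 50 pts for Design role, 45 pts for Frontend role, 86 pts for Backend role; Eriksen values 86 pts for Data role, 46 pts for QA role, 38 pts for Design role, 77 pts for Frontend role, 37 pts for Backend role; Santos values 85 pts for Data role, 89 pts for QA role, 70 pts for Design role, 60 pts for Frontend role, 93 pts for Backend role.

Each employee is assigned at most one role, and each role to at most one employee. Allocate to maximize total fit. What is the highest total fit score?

Max total: 421 pts

Treat this as an assignment problem: match each employee to one role.
Optimal: Eriksen→Data role (86 pts), Santos→QA role (89 pts), Kapoor→Design role (75 pts), Bakr→Frontend role (85 pts), Ghosh→Backend role (86 pts) — total 86+89+75+85+86 = 421 pts.
Row-greedy (each employee in turn takes its best remaining role) gives 368 pts, worse by 53.
No other one-to-one assignment exceeds 421 pts.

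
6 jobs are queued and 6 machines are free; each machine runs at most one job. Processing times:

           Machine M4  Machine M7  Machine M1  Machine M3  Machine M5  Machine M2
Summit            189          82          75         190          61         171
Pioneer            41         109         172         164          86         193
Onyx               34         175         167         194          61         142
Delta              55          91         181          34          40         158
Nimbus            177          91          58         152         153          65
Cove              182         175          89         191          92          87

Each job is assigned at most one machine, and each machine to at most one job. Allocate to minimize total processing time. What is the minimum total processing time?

Minimum total: 363 min

This is the linear assignment problem.
Optimal: Summit→Machine M7 (82 min), Pioneer→Machine M4 (41 min), Onyx→Machine M5 (61 min), Delta→Machine M3 (34 min), Nimbus→Machine M1 (58 min), Cove→Machine M2 (87 min) — total 82+41+61+34+58+87 = 363 min.
Column-greedy (each machine in turn goes to its cheapest remaining job) gives 381 min, worse by 18.
Next-best assignment: Summit→Machine M7, Pioneer→Machine M4, Onyx→Machine M5, Delta→Machine M3, Nimbus→Machine M2, Cove→Machine M1 = 372 min.
No other one-to-one assignment undercuts 363 min.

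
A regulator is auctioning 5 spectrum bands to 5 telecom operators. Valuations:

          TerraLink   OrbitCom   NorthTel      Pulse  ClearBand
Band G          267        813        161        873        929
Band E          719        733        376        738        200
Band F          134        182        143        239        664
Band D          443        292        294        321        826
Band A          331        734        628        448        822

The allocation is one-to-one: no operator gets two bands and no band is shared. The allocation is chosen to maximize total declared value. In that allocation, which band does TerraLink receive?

TerraLink receives Band D.

This is a one-to-one assignment (maximum-weight bipartite matching).
Optimal: TerraLink→Band D ($443M), OrbitCom→Band E ($733M), NorthTel→Band A ($628M), Pulse→Band G ($873M), ClearBand→Band F ($664M) — total 443+733+628+873+664 = $3341M.
Row-greedy (each operator in turn takes its best remaining band) gives $3145M, worse by 196.
Next-best assignment: TerraLink→Band E, OrbitCom→Band A, NorthTel→Band F, Pulse→Band G, ClearBand→Band D = $3295M.
TerraLink's own top band is Band E ($719M), but forcing TerraLink→Band E and reassigning the rest optimally gives only $3295M — worse by 46.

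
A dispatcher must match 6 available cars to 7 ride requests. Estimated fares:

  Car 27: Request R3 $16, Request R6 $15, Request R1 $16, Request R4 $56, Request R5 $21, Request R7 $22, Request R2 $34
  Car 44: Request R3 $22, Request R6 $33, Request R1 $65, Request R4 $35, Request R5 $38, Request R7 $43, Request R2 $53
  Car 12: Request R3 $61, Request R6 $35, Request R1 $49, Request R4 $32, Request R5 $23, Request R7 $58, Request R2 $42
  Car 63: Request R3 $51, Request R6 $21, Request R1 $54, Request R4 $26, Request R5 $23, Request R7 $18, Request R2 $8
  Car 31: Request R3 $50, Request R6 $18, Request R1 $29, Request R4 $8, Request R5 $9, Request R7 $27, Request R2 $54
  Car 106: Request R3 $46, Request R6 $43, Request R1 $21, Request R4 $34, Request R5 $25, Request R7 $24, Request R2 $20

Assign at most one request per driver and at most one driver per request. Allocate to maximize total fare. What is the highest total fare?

Max total: $327

This is a one-to-one assignment (maximum-weight bipartite matching).
Optimal: Car 27→Request R4 ($56), Car 44→Request R1 ($65), Car 12→Request R7 ($58), Car 63→Request R3 ($51), Car 31→Request R2 ($54), Car 106→Request R6 ($43) — total 56+65+58+51+54+43 = $327.
Row-greedy (each driver in turn takes its best remaining request) gives $302, worse by 25.
Swapping Car 31↔Car 63 (Car 31→Request R3 $50, Car 63→Request R2 $8) loses 47.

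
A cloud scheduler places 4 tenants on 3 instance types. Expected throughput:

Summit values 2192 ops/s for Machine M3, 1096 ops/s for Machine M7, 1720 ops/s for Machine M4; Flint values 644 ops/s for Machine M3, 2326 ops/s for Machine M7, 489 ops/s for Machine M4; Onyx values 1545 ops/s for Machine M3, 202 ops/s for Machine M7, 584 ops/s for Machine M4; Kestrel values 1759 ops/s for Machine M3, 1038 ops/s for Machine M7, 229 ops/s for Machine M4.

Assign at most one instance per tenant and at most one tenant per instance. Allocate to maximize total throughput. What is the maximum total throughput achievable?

Optimal: Kestrel→Machine M3 (1759 ops/s), Flint→Machine M7 (2326 ops/s), Summit→Machine M4 (1720 ops/s) — total 1759+2326+1720 = 5805 ops/s.
Swapping Flint↔Kestrel (Flint→Machine M3 644 ops/s, Kestrel→Machine M7 1038 ops/s) loses 2403.
Every other assignment is strictly worse.

Maximum total: 5805 ops/s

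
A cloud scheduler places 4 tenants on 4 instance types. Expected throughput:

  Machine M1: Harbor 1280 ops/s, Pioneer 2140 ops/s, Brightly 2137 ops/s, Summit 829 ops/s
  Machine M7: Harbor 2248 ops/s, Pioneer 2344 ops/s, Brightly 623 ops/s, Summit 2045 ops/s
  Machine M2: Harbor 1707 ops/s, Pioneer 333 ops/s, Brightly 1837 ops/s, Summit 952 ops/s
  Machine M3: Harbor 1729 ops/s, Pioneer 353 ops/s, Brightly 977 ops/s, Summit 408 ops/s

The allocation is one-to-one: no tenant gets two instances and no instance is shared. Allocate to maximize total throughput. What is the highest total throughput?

Max total: 7751 ops/s

Optimal: Harbor→Machine M3 (1729 ops/s), Pioneer→Machine M1 (2140 ops/s), Brightly→Machine M2 (1837 ops/s), Summit→Machine M7 (2045 ops/s) — total 1729+2140+1837+2045 = 7751 ops/s.
Max-entry greedy (repeatedly take the single best remaining cell) gives 7162 ops/s, worse by 589.
Next-best assignment: Harbor→Machine M3, Pioneer→Machine M7, Brightly→Machine M1, Summit→Machine M2 = 7162 ops/s.
Checked against all permutations: 7751 ops/s is optimal.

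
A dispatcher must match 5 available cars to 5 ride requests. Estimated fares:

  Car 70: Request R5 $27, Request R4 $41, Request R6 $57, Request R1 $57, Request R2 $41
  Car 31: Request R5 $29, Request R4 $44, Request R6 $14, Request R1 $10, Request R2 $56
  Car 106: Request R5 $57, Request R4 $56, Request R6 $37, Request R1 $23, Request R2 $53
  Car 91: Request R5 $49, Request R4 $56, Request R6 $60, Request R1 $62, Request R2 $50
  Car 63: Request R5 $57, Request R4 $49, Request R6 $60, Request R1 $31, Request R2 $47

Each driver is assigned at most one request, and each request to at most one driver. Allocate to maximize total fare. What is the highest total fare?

Maximum total: $288

Optimal: Car 70→Request R6 ($57), Car 31→Request R2 ($56), Car 106→Request R4 ($56), Car 91→Request R1 ($62), Car 63→Request R5 ($57) — total 57+56+56+62+57 = $288.
Row-greedy (each driver in turn takes its best remaining request) gives $281, worse by 7.
Swapping Car 63↔Car 31 (Car 63→Request R2 $47, Car 31→Request R5 $29) loses 37.
No other one-to-one assignment exceeds $288.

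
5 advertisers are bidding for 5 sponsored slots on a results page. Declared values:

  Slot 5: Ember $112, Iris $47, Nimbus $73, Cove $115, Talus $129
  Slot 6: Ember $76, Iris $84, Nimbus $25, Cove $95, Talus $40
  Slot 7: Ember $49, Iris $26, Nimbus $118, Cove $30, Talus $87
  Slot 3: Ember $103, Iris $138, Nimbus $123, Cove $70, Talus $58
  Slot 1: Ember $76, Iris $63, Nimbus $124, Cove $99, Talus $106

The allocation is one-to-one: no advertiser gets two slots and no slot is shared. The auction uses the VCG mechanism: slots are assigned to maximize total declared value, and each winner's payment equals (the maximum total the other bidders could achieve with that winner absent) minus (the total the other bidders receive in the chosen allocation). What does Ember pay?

Ember pays $29.

Efficient allocation: Ember→Slot 5 ($112), Iris→Slot 3 ($138), Nimbus→Slot 7 ($118), Cove→Slot 6 ($95), Talus→Slot 1 ($106); total welfare W = $569.
Ember receives Slot 5 at value $112, so the others get W − 112 = $457.
Without Ember: best allocation of the remaining 4 bidders over all 5 slots is Iris→Slot 3 ($138), Nimbus→Slot 1 ($124), Cove→Slot 6 ($95), Talus→Slot 5 ($129), total $486.
VCG payment = (others' best without Ember) − (others' welfare with Ember) = 486 − 457 = $29.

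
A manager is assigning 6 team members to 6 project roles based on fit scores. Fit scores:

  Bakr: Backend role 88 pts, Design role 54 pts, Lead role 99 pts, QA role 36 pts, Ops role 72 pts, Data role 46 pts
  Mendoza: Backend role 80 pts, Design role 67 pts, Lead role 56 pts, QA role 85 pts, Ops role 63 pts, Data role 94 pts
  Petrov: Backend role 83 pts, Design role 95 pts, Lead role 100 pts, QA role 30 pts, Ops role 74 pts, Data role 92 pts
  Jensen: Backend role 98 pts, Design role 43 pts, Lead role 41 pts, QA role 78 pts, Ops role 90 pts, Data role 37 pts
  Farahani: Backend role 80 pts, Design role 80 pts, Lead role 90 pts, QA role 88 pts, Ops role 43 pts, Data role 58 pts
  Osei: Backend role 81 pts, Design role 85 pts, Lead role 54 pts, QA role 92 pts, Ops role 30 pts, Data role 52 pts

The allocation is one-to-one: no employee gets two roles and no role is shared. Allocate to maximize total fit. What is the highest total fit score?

Optimal: Bakr→Lead role (99 pts), Mendoza→Data role (94 pts), Petrov→Design role (95 pts), Jensen→Ops role (90 pts), Farahani→Backend role (80 pts), Osei→QA role (92 pts) — total 99+94+95+90+80+92 = 550 pts.
Max-entry greedy (repeatedly take the single best remaining cell) gives 536 pts, worse by 14.
Swapping Jensen↔Osei (Jensen→QA role 78 pts, Osei→Ops role 30 pts) loses 74.

Maximum total: 550 pts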